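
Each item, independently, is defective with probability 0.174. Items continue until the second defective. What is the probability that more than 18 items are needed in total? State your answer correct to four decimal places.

0.1535

Needing more than 18 items ⇔ fewer than 2 successes in the first 18. With X ~ Binomial(18, 0.174), P(Y > 18) = P(X ≤ 1).
  k=0: C(18,0)·0.174^0·0.826^18 = 0.032036
  k=1: C(18,1)·0.174^1·0.826^17 = 0.121474
P(X ≤ 1) = 0.153510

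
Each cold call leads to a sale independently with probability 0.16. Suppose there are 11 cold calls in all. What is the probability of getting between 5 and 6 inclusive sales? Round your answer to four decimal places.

0.0203

X ~ Binomial(11, 0.16); P(5 ≤ X ≤ 6) = Σ C(11,k) p^k (1−p)^(11−k) over k:
  k=5: C(11,5)·0.16^5·0.84^6 = 0.017018
  k=6: C(11,6)·0.16^6·0.84^5 = 0.003242
Total = 0.020260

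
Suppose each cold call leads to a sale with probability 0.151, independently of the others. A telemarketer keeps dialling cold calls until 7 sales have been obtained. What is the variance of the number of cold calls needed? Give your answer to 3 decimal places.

260.646

Y = total cold calls until the seventh success; negative binomial with r=7, p=0.151.
Var(Y) = r(1−p)/p² = 7·0.849 / 0.151² = 260.64646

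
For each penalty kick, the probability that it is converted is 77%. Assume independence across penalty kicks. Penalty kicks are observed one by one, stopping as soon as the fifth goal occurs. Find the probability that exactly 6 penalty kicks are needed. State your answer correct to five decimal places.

0.31128

Y = trial on which the fifth success occurs; negative binomial, r=5, p=0.77.
P(Y=6) = C(5,4) · p^5 · (1−p)^1
= 5 · 0.27068 · 0.23 = 0.3112802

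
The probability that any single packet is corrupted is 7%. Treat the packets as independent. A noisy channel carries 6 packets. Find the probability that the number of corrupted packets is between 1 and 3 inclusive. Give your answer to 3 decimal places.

0.353

X ~ Binomial(6, 0.07); P(1 ≤ X ≤ 3) = Σ C(6,k) p^k (1−p)^(6−k) over k:
  k=1: C(6,1)·0.07^1·0.93^5 = 0.29219
  k=2: C(6,2)·0.07^2·0.93^4 = 0.05498
  k=3: C(6,3)·0.07^3·0.93^3 = 0.00552
Total = 0.35269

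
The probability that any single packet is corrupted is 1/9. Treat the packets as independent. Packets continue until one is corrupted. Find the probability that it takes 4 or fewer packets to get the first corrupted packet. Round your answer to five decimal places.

0.37570

Y = number of packets to the first success; geometric, p = 0.111111.
P(Y ≤ 4) = 1 − (1−p)^4 = 1 − 0.6242951 = 0.3757049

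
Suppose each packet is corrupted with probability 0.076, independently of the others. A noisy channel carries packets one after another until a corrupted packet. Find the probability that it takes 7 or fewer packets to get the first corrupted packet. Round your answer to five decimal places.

0.42495

Y = number of packets to the first success; geometric, p = 0.076.
P(Y ≤ 7) = 1 − (1−p)^7 = 1 − 0.5750476 = 0.4249524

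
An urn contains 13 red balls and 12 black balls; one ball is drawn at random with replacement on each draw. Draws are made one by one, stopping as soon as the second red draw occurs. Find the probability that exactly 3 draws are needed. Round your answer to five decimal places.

0.25958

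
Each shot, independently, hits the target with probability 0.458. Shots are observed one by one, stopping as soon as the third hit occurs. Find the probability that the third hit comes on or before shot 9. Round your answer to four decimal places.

Finishing within 9 shots ⇔ at least 3 successes in the first 9. With X ~ Binomial(9, 0.458), P(Y ≤ 9) = 1 − P(X ≤ 2).
  k=0: C(9,0)·0.458^0·0.542^9 = 0.004036
  k=1: C(9,1)·0.458^1·0.542^8 = 0.030697
  k=2: C(9,2)·0.458^2·0.542^7 = 0.103760
1 − 0.138493 = 0.861507

0.8615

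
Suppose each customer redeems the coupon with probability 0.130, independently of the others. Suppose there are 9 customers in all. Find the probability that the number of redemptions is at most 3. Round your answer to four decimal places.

0.9791

X ~ Binomial(9, 0.13); P(X ≤ 3) = Σ C(9,k) p^k (1−p)^(9−k) over k:
  k=0: C(9,0)·0.13^0·0.87^9 = 0.285544
  k=1: C(9,1)·0.13^1·0.87^8 = 0.384008
  k=2: C(9,2)·0.13^2·0.87^7 = 0.229522
  k=3: C(9,3)·0.13^3·0.87^6 = 0.080025
Total = 0.979098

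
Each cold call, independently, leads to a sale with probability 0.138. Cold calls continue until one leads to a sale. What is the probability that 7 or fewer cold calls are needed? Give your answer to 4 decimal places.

Y = number of cold calls to the first success; geometric, p = 0.138.
P(Y ≤ 7) = 1 − (1−p)^7 = 1 − 0.353631 = 0.646369

0.6464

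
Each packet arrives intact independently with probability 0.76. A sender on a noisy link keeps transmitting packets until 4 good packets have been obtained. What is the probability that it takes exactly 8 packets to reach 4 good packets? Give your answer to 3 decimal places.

0.039

Y = trial on which the fourth success occurs; negative binomial, r=4, p=0.76.
P(Y=8) = C(7,3) · p^4 · (1−p)^4
= 35 · 0.33362 · 0.0033178 = 0.03874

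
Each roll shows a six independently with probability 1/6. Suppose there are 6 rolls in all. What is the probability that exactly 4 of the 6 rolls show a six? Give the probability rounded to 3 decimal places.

0.008

X ~ Binomial(n=6, p=0.166667).
P(X=4) = C(6,4) · p^4 · (1−p)^2
= 15 · 0.0007716 · 0.69444 = 0.00804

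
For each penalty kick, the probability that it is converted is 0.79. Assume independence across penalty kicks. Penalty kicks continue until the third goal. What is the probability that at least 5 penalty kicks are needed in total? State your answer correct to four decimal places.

0.1963

Needing more than 4 penalty kicks ⇔ fewer than 3 successes in the first 4. With X ~ Binomial(4, 0.79), P(Y > 4) = P(X ≤ 2).
  k=0: C(4,0)·0.79^0·0.21^4 = 0.001945
  k=1: C(4,1)·0.79^1·0.21^3 = 0.029265
  k=2: C(4,2)·0.79^2·0.21^2 = 0.165137
P(X ≤ 2) = 0.196346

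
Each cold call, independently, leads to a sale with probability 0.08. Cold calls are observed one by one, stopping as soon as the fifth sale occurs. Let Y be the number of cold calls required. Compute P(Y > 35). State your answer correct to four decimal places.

0.8557

Needing more than 35 cold calls ⇔ fewer than 5 successes in the first 35. With X ~ Binomial(35, 0.08), P(Y > 35) = P(X ≤ 4).
  k=0: C(35,0)·0.08^0·0.92^35 = 0.054022
  k=1: C(35,1)·0.08^1·0.92^34 = 0.164416
  k=2: C(35,2)·0.08^2·0.92^33 = 0.243050
  k=3: C(35,3)·0.08^3·0.92^32 = 0.232482
  k=4: C(35,4)·0.08^4·0.92^31 = 0.161727
P(X ≤ 4) = 0.855698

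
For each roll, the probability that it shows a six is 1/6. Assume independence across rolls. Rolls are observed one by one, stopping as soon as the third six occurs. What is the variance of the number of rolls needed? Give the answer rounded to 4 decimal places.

Y = total rolls until the third success; negative binomial with r=3, p=0.166667.
Var(Y) = r(1−p)/p² = 3·0.833333 / 0.166667² = 90.000000

90.0000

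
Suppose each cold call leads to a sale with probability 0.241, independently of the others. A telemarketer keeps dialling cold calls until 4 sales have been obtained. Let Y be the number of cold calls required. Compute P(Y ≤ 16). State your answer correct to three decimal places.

Finishing within 16 cold calls ⇔ at least 4 successes in the first 16. With X ~ Binomial(16, 0.241), P(Y ≤ 16) = 1 − P(X ≤ 3).
  k=0: C(16,0)·0.241^0·0.759^16 = 0.01213
  k=1: C(16,1)·0.241^1·0.759^15 = 0.06163
  k=2: C(16,2)·0.241^2·0.759^14 = 0.14676
  k=3: C(16,3)·0.241^3·0.759^13 = 0.21746
1 − 0.43798 = 0.56202

0.562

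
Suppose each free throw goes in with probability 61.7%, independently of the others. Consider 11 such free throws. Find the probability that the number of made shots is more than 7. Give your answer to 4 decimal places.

0.3379

X ~ Binomial(11, 0.617); P(X ≥ 8) = Σ C(11,k) p^k (1−p)^(11−k) over k:
  k=8: C(11,8)·0.617^8·0.383^3 = 0.194698
  k=9: C(11,9)·0.617^9·0.383^2 = 0.104551
  k=10: C(11,10)·0.617^10·0.383^1 = 0.033686
  k=11: C(11,11)·0.617^11·0.383^0 = 0.004933
Total = 0.337867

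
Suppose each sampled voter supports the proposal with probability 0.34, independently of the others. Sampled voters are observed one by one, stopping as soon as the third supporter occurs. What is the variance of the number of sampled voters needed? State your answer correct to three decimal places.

Y = total sampled voters until the third success; negative binomial with r=3, p=0.34.
Var(Y) = r(1−p)/p² = 3·0.66 / 0.34² = 17.12803

17.128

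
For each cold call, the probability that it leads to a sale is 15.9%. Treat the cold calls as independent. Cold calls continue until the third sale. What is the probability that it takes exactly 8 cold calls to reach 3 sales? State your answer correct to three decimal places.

Y = trial on which the third success occurs; negative binomial, r=3, p=0.159.
P(Y=8) = C(7,2) · p^3 · (1−p)^5
= 21 · 0.0040197 · 0.42071 = 0.03551

0.036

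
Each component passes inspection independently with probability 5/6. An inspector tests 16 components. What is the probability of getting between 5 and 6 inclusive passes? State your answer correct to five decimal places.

X ~ Binomial(16, 0.833333); P(5 ≤ X ≤ 6) = Σ C(16,k) p^k (1−p)^(16−k) over k:
  k=5: C(16,5)·0.833333^5·0.166667^11 = 0.0000048
  k=6: C(16,6)·0.833333^6·0.166667^10 = 0.0000444
Total = 0.0000492

0.00005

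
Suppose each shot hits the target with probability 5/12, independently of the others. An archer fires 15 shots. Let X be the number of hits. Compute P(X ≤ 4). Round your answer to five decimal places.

0.18070

X ~ Binomial(15, 0.416667); P(X ≤ 4) = Σ C(15,k) p^k (1−p)^(15−k) over k:
  k=0: C(15,0)·0.416667^0·0.583333^15 = 0.0003081
  k=1: C(15,1)·0.416667^1·0.583333^14 = 0.0033015
  k=2: C(15,2)·0.416667^2·0.583333^13 = 0.0165076
  k=3: C(15,3)·0.416667^3·0.583333^12 = 0.0510951
  k=4: C(15,4)·0.416667^4·0.583333^11 = 0.1094895
Total = 0.1807019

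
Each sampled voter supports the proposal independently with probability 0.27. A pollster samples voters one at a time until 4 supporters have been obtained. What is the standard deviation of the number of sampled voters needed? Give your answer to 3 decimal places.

Y = total sampled voters until the fourth success; negative binomial with r=4, p=0.27.
SD(Y) = √[r(1−p)/p²] = √(40.05487) = 6.32889

6.329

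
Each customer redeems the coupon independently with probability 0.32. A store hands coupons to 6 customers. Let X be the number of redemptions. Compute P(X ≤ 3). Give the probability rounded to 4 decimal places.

0.9125

X ~ Binomial(6, 0.32); P(X ≤ 3) = Σ C(6,k) p^k (1−p)^(6−k) over k:
  k=0: C(6,0)·0.32^0·0.68^6 = 0.098867
  k=1: C(6,1)·0.32^1·0.68^5 = 0.279155
  k=2: C(6,2)·0.32^2·0.68^4 = 0.328418
  k=3: C(6,3)·0.32^3·0.68^3 = 0.206066
Total = 0.912507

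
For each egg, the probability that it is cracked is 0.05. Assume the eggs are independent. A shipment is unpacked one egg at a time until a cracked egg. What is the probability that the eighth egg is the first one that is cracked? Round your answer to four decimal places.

0.0349

Geometric (trials to first success), p = 0.05.
P(Y = 8) = (1−p)^7 · p = 0.69834 · 0.05 = 0.034917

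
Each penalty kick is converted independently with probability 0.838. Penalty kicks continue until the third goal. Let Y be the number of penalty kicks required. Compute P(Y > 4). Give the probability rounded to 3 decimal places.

0.126

Needing more than 4 penalty kicks ⇔ fewer than 3 successes in the first 4. With X ~ Binomial(4, 0.838), P(Y > 4) = P(X ≤ 2).
  k=0: C(4,0)·0.838^0·0.162^4 = 0.00069
  k=1: C(4,1)·0.838^1·0.162^3 = 0.01425
  k=2: C(4,2)·0.838^2·0.162^2 = 0.11058
P(X ≤ 2) = 0.12552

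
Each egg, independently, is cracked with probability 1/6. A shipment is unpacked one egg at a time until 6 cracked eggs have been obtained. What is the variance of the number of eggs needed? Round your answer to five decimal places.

Y = total eggs until the sixth success; negative binomial with r=6, p=0.166667.
Var(Y) = r(1−p)/p² = 6·0.833333 / 0.166667² = 180.0000000

180.00000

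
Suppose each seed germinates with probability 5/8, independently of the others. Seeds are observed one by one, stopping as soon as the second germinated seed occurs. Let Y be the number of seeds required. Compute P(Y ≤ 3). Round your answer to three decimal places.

0.684

Finishing within 3 seeds ⇔ at least 2 successes in the first 3. With X ~ Binomial(3, 0.625), P(Y ≤ 3) = 1 − P(X ≤ 1).
  k=0: C(3,0)·0.625^0·0.375^3 = 0.05273
  k=1: C(3,1)·0.625^1·0.375^2 = 0.26367
1 − 0.31641 = 0.68359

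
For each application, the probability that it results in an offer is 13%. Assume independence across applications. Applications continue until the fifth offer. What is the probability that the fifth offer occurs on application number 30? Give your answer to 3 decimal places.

Y = trial on which the fifth success occurs; negative binomial, r=5, p=0.13.
P(Y=30) = C(29,4) · p^5 · (1−p)^25
= 23751 · 3.7129e-05 · 0.03076 = 0.02713

0.027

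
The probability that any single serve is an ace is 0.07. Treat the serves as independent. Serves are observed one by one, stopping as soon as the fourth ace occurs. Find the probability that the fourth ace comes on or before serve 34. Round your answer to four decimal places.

0.2122

Finishing within 34 serves ⇔ at least 4 successes in the first 34. With X ~ Binomial(34, 0.07), P(Y ≤ 34) = 1 − P(X ≤ 3).
  k=0: C(34,0)·0.07^0·0.93^34 = 0.084805
  k=1: C(34,1)·0.07^1·0.93^33 = 0.217027
  k=2: C(34,2)·0.07^2·0.93^32 = 0.269534
  k=3: C(34,3)·0.07^3·0.93^31 = 0.216400
1 − 0.787766 = 0.212234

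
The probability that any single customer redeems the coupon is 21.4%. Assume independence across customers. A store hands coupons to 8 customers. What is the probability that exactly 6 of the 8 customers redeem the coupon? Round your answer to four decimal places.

X ~ Binomial(n=8, p=0.214).
P(X=6) = C(8,6) · p^6 · (1−p)^2
= 28 · 9.6047e-05 · 0.6178 = 0.001661

0.0017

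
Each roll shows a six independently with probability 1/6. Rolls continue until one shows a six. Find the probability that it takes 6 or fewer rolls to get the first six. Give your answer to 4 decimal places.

0.6651

Y = number of rolls to the first success; geometric, p = 0.166667.
P(Y ≤ 6) = 1 − (1−p)^6 = 1 − 0.334898 = 0.665102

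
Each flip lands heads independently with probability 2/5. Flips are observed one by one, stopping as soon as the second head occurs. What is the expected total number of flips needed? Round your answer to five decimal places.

5.00000

Y = total flips until the second success; negative binomial with r=2, p=0.40.
E[Y] = r / p = 2 / 0.40 = 5.0000000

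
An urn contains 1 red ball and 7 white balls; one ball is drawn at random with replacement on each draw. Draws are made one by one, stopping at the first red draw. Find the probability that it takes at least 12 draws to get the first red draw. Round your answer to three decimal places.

Y = number of draws to the first success; geometric, p = 0.125.
P(Y > 11) = P(first 11 all fail) = (1−p)^11 = 0.23019

0.230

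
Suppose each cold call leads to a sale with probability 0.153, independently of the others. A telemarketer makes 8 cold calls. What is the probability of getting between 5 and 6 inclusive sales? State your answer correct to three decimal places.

0.003

X ~ Binomial(8, 0.153); P(5 ≤ X ≤ 6) = Σ C(8,k) p^k (1−p)^(8−k) over k:
  k=5: C(8,5)·0.153^5·0.847^3 = 0.00285
  k=6: C(8,6)·0.153^6·0.847^2 = 0.00026
Total = 0.00311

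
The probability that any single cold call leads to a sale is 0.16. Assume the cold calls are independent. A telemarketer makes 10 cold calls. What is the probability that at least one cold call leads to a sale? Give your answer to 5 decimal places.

P(at least one) = 1 − P(none) = 1 − (1 − 0.16)^10
= 1 − 0.1749012 = 0.8250988

0.82510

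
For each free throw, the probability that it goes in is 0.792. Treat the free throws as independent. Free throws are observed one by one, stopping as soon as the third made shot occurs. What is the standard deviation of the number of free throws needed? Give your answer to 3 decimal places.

Y = total free throws until the third success; negative binomial with r=3, p=0.792.
SD(Y) = √[r(1−p)/p²] = √(0.99480) = 0.99739

0.997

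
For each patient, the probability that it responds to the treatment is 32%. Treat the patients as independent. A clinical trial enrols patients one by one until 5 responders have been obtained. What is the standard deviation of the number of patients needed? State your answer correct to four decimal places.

Y = total patients until the fifth success; negative binomial with r=5, p=0.32.
SD(Y) = √[r(1−p)/p²] = √(33.203125) = 5.762215

5.7622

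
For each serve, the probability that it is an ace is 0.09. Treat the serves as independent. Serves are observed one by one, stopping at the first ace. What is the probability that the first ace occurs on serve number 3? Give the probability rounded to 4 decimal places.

0.0745

Geometric (trials to first success), p = 0.09.
P(Y = 3) = (1−p)^2 · p = 0.8281 · 0.09 = 0.074529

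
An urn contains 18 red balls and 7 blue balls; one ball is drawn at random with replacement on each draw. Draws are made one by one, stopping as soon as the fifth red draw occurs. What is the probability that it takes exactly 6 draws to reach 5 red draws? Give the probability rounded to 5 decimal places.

0.27089

Y = trial on which the fifth success occurs; negative binomial, r=5, p=0.72.
P(Y=6) = C(5,4) · p^5 · (1−p)^1
= 5 · 0.19349 · 0.28 = 0.2708885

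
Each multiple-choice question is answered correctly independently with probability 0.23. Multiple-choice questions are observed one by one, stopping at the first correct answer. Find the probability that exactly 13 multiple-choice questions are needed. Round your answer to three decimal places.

Geometric (trials to first success), p = 0.23.
P(Y = 13) = (1−p)^12 · p = 0.04344 · 0.23 = 0.00999

0.010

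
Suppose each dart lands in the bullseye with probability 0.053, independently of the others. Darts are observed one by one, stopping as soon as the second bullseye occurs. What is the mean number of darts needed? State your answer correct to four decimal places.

37.7358

Y = total darts until the second success; negative binomial with r=2, p=0.053.
E[Y] = r / p = 2 / 0.053 = 37.735849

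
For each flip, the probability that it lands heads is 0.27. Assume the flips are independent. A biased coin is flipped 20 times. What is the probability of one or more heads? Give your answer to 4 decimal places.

0.9982

P(at least one) = 1 − P(none) = 1 − (1 − 0.27)^20
= 1 − 0.001847 = 0.998153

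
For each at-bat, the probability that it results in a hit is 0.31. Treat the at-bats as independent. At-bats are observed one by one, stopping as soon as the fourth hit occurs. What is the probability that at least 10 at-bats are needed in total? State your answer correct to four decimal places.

0.7065

Needing more than 9 at-bats ⇔ fewer than 4 successes in the first 9. With X ~ Binomial(9, 0.31), P(Y > 9) = P(X ≤ 3).
  k=0: C(9,0)·0.31^0·0.69^9 = 0.035452
  k=1: C(9,1)·0.31^1·0.69^8 = 0.143350
  k=2: C(9,2)·0.31^2·0.69^7 = 0.257614
  k=3: C(9,3)·0.31^3·0.69^6 = 0.270059
P(X ≤ 3) = 0.706475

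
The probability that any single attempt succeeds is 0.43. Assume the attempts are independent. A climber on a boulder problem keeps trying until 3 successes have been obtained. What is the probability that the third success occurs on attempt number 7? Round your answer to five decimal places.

Y = trial on which the third success occurs; negative binomial, r=3, p=0.43.
P(Y=7) = C(6,2) · p^3 · (1−p)^4
= 15 · 0.079507 · 0.10556 = 0.1258914

0.12589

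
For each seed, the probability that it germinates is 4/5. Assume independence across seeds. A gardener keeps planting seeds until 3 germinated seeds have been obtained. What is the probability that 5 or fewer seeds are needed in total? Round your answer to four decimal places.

Finishing within 5 seeds ⇔ at least 3 successes in the first 5. With X ~ Binomial(5, 0.80), P(Y ≤ 5) = 1 − P(X ≤ 2).
  k=0: C(5,0)·0.80^0·0.20^5 = 0.000320
  k=1: C(5,1)·0.80^1·0.20^4 = 0.006400
  k=2: C(5,2)·0.80^2·0.20^3 = 0.051200
1 − 0.057920 = 0.942080

0.9421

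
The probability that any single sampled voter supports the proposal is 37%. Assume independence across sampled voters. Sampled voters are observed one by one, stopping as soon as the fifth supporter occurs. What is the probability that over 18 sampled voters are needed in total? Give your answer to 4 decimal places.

0.1451

Needing more than 18 sampled voters ⇔ fewer than 5 successes in the first 18. With X ~ Binomial(18, 0.37), P(Y > 18) = P(X ≤ 4).
  k=0: C(18,0)·0.37^0·0.63^18 = 0.000244
  k=1: C(18,1)·0.37^1·0.63^17 = 0.002584
  k=2: C(18,2)·0.37^2·0.63^16 = 0.012899
  k=3: C(18,3)·0.37^3·0.63^15 = 0.040402
  k=4: C(18,4)·0.37^4·0.63^14 = 0.088981
P(X ≤ 4) = 0.145110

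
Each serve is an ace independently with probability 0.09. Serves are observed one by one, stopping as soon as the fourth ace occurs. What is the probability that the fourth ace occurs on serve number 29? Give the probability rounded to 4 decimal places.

0.0203

Y = trial on which the fourth success occurs; negative binomial, r=4, p=0.09.
P(Y=29) = C(28,3) · p^4 · (1−p)^25
= 3276 · 6.561e-05 · 0.094631 = 0.020340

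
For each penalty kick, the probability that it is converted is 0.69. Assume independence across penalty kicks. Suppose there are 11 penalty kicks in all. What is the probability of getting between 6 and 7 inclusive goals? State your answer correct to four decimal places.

X ~ Binomial(11, 0.69); P(6 ≤ X ≤ 7) = Σ C(11,k) p^k (1−p)^(11−k) over k:
  k=6: C(11,6)·0.69^6·0.31^5 = 0.142740
  k=7: C(11,7)·0.69^7·0.31^4 = 0.226936
Total = 0.369676

0.3697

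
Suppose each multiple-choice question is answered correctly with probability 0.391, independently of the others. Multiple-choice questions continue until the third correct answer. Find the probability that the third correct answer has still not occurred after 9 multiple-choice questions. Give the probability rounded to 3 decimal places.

Needing more than 9 multiple-choice questions ⇔ fewer than 3 successes in the first 9. With X ~ Binomial(9, 0.391), P(Y > 9) = P(X ≤ 2).
  k=0: C(9,0)·0.391^0·0.609^9 = 0.01152
  k=1: C(9,1)·0.391^1·0.609^8 = 0.06658
  k=2: C(9,2)·0.391^2·0.609^7 = 0.17099
P(X ≤ 2) = 0.24910

0.249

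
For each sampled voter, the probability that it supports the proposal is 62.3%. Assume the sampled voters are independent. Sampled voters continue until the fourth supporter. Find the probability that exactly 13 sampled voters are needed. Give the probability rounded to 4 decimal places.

0.0051

Y = trial on which the fourth success occurs; negative binomial, r=4, p=0.623.
P(Y=13) = C(12,3) · p^4 · (1−p)^9
= 220 · 0.15064 · 0.00015384 = 0.005099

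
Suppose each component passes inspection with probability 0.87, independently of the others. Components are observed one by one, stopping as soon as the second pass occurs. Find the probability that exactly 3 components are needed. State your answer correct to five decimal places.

0.19679

Y = trial on which the second success occurs; negative binomial, r=2, p=0.87.
P(Y=3) = C(2,1) · p^2 · (1−p)^1
= 2 · 0.7569 · 0.13 = 0.1967940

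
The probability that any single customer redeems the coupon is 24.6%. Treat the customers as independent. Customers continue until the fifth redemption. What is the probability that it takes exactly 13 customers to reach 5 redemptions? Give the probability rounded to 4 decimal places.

Y = trial on which the fifth success occurs; negative binomial, r=5, p=0.246.
P(Y=13) = C(12,4) · p^5 · (1−p)^8
= 495 · 0.0009009 · 0.10446 = 0.046586

0.0466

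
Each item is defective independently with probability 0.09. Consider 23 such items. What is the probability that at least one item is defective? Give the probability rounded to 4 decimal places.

0.8857

P(at least one) = 1 − P(none) = 1 − (1 − 0.09)^23
= 1 − 0.114275 = 0.885725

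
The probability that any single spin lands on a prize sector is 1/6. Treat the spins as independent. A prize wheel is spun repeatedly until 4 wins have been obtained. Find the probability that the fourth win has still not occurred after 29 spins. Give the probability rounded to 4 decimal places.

0.2642

Needing more than 29 spins ⇔ fewer than 4 successes in the first 29. With X ~ Binomial(29, 0.166667), P(Y > 29) = P(X ≤ 3).
  k=0: C(29,0)·0.166667^0·0.833333^29 = 0.005055
  k=1: C(29,1)·0.166667^1·0.833333^28 = 0.029321
  k=2: C(29,2)·0.166667^2·0.833333^27 = 0.082097
  k=3: C(29,3)·0.166667^3·0.833333^26 = 0.147775
P(X ≤ 3) = 0.264249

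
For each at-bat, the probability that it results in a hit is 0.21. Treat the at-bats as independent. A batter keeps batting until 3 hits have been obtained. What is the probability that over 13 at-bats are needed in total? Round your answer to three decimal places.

Needing more than 13 at-bats ⇔ fewer than 3 successes in the first 13. With X ~ Binomial(13, 0.21), P(Y > 13) = P(X ≤ 2).
  k=0: C(13,0)·0.21^0·0.79^13 = 0.04668
  k=1: C(13,1)·0.21^1·0.79^12 = 0.16132
  k=2: C(13,2)·0.21^2·0.79^11 = 0.25729
P(X ≤ 2) = 0.46530

0.465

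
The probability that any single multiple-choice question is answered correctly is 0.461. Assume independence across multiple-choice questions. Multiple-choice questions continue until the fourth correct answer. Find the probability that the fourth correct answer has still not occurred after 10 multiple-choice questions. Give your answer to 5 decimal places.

Needing more than 10 multiple-choice questions ⇔ fewer than 4 successes in the first 10. With X ~ Binomial(10, 0.461), P(Y > 10) = P(X ≤ 3).
  k=0: C(10,0)·0.461^0·0.539^10 = 0.0020696
  k=1: C(10,1)·0.461^1·0.539^9 = 0.0177011
  k=2: C(10,2)·0.461^2·0.539^8 = 0.0681278
  k=3: C(10,3)·0.461^3·0.539^7 = 0.1553837
P(X ≤ 3) = 0.2432822

0.24328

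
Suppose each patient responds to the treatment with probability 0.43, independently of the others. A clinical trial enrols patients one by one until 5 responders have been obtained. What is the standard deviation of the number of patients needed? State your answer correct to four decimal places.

3.9260

Y = total patients until the fifth success; negative binomial with r=5, p=0.43.
SD(Y) = √[r(1−p)/p²] = √(15.413737) = 3.926033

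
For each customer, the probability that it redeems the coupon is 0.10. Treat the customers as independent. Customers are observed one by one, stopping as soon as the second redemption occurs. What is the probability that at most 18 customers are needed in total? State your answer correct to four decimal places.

0.5497

Finishing within 18 customers ⇔ at least 2 successes in the first 18. With X ~ Binomial(18, 0.10), P(Y ≤ 18) = 1 − P(X ≤ 1).
  k=0: C(18,0)·0.10^0·0.90^18 = 0.150095
  k=1: C(18,1)·0.10^1·0.90^17 = 0.300189
1 − 0.450284 = 0.549716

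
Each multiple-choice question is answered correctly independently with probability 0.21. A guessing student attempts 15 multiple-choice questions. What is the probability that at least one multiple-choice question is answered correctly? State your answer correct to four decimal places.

P(at least one) = 1 − P(none) = 1 − (1 − 0.21)^15
= 1 − 0.029134 = 0.970866

0.9709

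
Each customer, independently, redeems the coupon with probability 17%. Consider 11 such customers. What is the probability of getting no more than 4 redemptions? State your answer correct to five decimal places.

X ~ Binomial(11, 0.17); P(X ≤ 4) = Σ C(11,k) p^k (1−p)^(11−k) over k:
  k=0: C(11,0)·0.17^0·0.83^11 = 0.1287831
  k=1: C(11,1)·0.17^1·0.83^10 = 0.2901500
  k=2: C(11,2)·0.17^2·0.83^9 = 0.2971415
  k=3: C(11,3)·0.17^3·0.83^8 = 0.1825809
  k=4: C(11,4)·0.17^4·0.83^7 = 0.0747922
Total = 0.9734478

0.97345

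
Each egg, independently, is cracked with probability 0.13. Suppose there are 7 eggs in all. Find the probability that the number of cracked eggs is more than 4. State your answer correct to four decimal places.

X ~ Binomial(7, 0.13); P(X ≥ 5) = Σ C(7,k) p^k (1−p)^(7−k) over k:
  k=5: C(7,5)·0.13^5·0.87^2 = 0.000590
  k=6: C(7,6)·0.13^6·0.87^1 = 0.000029
  k=7: C(7,7)·0.13^7·0.87^0 = 0.000001
Total = 0.000620

0.0006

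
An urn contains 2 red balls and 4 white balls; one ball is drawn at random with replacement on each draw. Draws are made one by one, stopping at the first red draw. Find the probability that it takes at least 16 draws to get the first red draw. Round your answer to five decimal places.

Y = number of draws to the first success; geometric, p = 0.333333.
P(Y > 15) = P(first 15 all fail) = (1−p)^15 = 0.0022837

0.00228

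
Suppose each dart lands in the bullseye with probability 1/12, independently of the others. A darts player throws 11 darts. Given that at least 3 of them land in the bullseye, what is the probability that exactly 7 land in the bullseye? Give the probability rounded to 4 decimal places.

X ~ Binomial(11, 0.083333). Want P(X=7 | X≥3) = P(X=7) / P(X≥3).
P(X=7) = C(11,7)·0.083333^7·0.916667^4 = 0.000007
P(X≥3) = 1 − 0.383995 − 0.383995 − 0.174543 = 0.057466
Ratio = 0.000007 / 0.057466 = 0.000113

0.0001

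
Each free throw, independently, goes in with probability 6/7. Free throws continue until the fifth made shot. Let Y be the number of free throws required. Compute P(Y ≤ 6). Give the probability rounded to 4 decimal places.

Finishing within 6 free throws ⇔ at least 5 successes in the first 6. With X ~ Binomial(6, 0.857143), P(Y ≤ 6) = 1 − P(X ≤ 4).
  k=0: C(6,0)·0.857143^0·0.142857^6 = 0.000008
  k=1: C(6,1)·0.857143^1·0.142857^5 = 0.000306
  k=2: C(6,2)·0.857143^2·0.142857^4 = 0.004590
  k=3: C(6,3)·0.857143^3·0.142857^3 = 0.036719
  k=4: C(6,4)·0.857143^4·0.142857^2 = 0.165237
1 − 0.206861 = 0.793139

0.7931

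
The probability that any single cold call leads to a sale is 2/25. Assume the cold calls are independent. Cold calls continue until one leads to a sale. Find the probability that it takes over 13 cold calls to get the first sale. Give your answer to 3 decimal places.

0.338

Y = number of cold calls to the first success; geometric, p = 0.08.
P(Y > 13) = P(first 13 all fail) = (1−p)^13 = 0.33825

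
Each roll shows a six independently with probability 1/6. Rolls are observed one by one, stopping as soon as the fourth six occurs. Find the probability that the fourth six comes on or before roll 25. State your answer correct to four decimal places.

0.6184

Finishing within 25 rolls ⇔ at least 4 successes in the first 25. With X ~ Binomial(25, 0.166667), P(Y ≤ 25) = 1 − P(X ≤ 3).
  k=0: C(25,0)·0.166667^0·0.833333^25 = 0.010483
  k=1: C(25,1)·0.166667^1·0.833333^24 = 0.052413
  k=2: C(25,2)·0.166667^2·0.833333^23 = 0.125791
  k=3: C(25,3)·0.166667^3·0.833333^22 = 0.192880
1 − 0.381566 = 0.618434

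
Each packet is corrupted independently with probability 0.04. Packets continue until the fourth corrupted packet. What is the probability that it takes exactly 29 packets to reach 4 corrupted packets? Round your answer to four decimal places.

Y = trial on which the fourth success occurs; negative binomial, r=4, p=0.04.
P(Y=29) = C(28,3) · p^4 · (1−p)^25
= 3276 · 2.56e-06 · 0.3604 = 0.003022

0.0030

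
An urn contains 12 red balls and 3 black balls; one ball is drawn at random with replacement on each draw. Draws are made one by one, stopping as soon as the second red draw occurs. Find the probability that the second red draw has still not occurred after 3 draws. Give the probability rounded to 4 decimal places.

Needing more than 3 draws ⇔ fewer than 2 successes in the first 3. With X ~ Binomial(3, 0.80), P(Y > 3) = P(X ≤ 1).
  k=0: C(3,0)·0.80^0·0.20^3 = 0.008000
  k=1: C(3,1)·0.80^1·0.20^2 = 0.096000
P(X ≤ 1) = 0.104000

0.1040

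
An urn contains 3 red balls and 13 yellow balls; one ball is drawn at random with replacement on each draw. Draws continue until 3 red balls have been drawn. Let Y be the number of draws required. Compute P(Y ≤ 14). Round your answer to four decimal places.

Finishing within 14 draws ⇔ at least 3 successes in the first 14. With X ~ Binomial(14, 0.1875), P(Y ≤ 14) = 1 − P(X ≤ 2).
  k=0: C(14,0)·0.1875^0·0.8125^14 = 0.054642
  k=1: C(14,1)·0.1875^1·0.8125^13 = 0.176536
  k=2: C(14,2)·0.1875^2·0.8125^12 = 0.264804
1 − 0.495982 = 0.504018

0.5040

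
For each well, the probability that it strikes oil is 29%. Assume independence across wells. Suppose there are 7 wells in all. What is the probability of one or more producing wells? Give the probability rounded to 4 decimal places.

0.9090

P(at least one) = 1 − P(none) = 1 − (1 − 0.29)^7
= 1 − 0.090951 = 0.909049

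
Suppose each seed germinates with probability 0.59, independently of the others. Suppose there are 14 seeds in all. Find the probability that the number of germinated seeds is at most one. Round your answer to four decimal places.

0.0001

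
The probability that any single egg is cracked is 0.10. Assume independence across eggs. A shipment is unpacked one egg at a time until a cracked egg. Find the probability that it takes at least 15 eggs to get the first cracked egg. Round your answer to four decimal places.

Y = number of eggs to the first success; geometric, p = 0.10.
P(Y > 14) = P(first 14 all fail) = (1−p)^14 = 0.228768

0.2288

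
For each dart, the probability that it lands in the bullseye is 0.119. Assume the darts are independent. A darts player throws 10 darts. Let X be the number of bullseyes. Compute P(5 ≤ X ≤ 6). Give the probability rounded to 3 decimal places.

0.004

X ~ Binomial(10, 0.119); P(5 ≤ X ≤ 6) = Σ C(10,k) p^k (1−p)^(10−k) over k:
  k=5: C(10,5)·0.119^5·0.881^5 = 0.00319
  k=6: C(10,6)·0.119^6·0.881^4 = 0.00036
Total = 0.00355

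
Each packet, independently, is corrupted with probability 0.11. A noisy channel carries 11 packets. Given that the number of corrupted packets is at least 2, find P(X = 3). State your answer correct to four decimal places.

0.2505

X ~ Binomial(11, 0.11). Want P(X=3 | X≥2) = P(X=3) / P(X≥2).
P(X=3) = C(11,3)·0.11^3·0.89^8 = 0.086453
P(X≥2) = 1 − 0.277517 − 0.377299 = 0.345184
Ratio = 0.086453 / 0.345184 = 0.250456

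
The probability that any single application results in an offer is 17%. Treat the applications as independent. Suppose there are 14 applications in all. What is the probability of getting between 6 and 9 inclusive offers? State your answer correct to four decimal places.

0.0209

X ~ Binomial(14, 0.17); P(6 ≤ X ≤ 9) = Σ C(14,k) p^k (1−p)^(14−k) over k:
  k=6: C(14,6)·0.17^6·0.83^8 = 0.016326
  k=7: C(14,7)·0.17^7·0.83^7 = 0.003822
  k=8: C(14,8)·0.17^8·0.83^6 = 0.000685
  k=9: C(14,9)·0.17^9·0.83^5 = 0.000094
Total = 0.020926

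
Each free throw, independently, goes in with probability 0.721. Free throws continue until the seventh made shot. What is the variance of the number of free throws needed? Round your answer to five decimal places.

3.75692

Y = total free throws until the seventh success; negative binomial with r=7, p=0.721.
Var(Y) = r(1−p)/p² = 7·0.279 / 0.721² = 3.7569180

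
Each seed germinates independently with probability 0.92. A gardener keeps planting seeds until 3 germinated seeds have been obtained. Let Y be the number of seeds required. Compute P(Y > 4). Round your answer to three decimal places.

0.034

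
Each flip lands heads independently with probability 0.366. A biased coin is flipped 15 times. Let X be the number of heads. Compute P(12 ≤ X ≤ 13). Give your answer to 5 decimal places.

0.00076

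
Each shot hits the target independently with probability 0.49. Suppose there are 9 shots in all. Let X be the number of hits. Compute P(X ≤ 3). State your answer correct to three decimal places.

X ~ Binomial(9, 0.49); P(X ≤ 3) = Σ C(9,k) p^k (1−p)^(9−k) over k:
  k=0: C(9,0)·0.49^0·0.51^9 = 0.00233
  k=1: C(9,1)·0.49^1·0.51^8 = 0.02018
  k=2: C(9,2)·0.49^2·0.51^7 = 0.07757
  k=3: C(9,3)·0.49^3·0.51^6 = 0.17390
Total = 0.27398

0.274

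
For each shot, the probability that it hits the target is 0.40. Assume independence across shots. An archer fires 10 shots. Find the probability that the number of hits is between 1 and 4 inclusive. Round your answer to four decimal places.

X ~ Binomial(10, 0.40); P(1 ≤ X ≤ 4) = Σ C(10,k) p^k (1−p)^(10−k) over k:
  k=1: C(10,1)·0.40^1·0.60^9 = 0.040311
  k=2: C(10,2)·0.40^2·0.60^8 = 0.120932
  k=3: C(10,3)·0.40^3·0.60^7 = 0.214991
  k=4: C(10,4)·0.40^4·0.60^6 = 0.250823
Total = 0.627057

0.6271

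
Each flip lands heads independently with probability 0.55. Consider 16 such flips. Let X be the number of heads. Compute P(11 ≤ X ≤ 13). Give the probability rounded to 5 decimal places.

X ~ Binomial(16, 0.55); P(11 ≤ X ≤ 13) = Σ C(16,k) p^k (1−p)^(16−k) over k:
  k=11: C(16,11)·0.55^11·0.45^5 = 0.1122884
  k=12: C(16,12)·0.55^12·0.45^4 = 0.0571839
  k=13: C(16,13)·0.55^13·0.45^3 = 0.0215051
Total = 0.1909773

0.19098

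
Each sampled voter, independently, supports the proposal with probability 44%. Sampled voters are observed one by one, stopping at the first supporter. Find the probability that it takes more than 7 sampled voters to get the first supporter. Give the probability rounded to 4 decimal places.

0.0173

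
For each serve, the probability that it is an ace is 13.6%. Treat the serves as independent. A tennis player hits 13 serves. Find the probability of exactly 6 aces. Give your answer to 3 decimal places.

X ~ Binomial(n=13, p=0.136).
P(X=6) = C(13,6) · p^6 · (1−p)^7
= 1716 · 6.3275e-06 · 0.35941 = 0.00390

0.004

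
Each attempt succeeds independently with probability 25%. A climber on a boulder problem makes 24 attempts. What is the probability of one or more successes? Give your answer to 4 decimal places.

P(at least one) = 1 − P(none) = 1 − (1 − 0.25)^24
= 1 − 0.001003 = 0.998997

0.9990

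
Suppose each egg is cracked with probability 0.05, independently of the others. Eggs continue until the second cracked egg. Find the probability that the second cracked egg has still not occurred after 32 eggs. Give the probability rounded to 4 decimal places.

Needing more than 32 eggs ⇔ fewer than 2 successes in the first 32. With X ~ Binomial(32, 0.05), P(Y > 32) = P(X ≤ 1).
  k=0: C(32,0)·0.05^0·0.95^32 = 0.193711
  k=1: C(32,1)·0.05^1·0.95^31 = 0.326251
P(X ≤ 1) = 0.519962

0.5200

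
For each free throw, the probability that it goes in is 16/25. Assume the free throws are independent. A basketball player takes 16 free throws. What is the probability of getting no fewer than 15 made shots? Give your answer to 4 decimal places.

X ~ Binomial(16, 0.64); P(X ≥ 15) = Σ C(16,k) p^k (1−p)^(16−k) over k:
  k=15: C(16,15)·0.64^15·0.36^1 = 0.007131
  k=16: C(16,16)·0.64^16·0.36^0 = 0.000792
Total = 0.007923

0.0079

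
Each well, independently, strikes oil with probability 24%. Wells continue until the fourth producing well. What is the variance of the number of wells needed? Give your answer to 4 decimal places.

Y = total wells until the fourth success; negative binomial with r=4, p=0.24.
Var(Y) = r(1−p)/p² = 4·0.76 / 0.24² = 52.777778

52.7778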